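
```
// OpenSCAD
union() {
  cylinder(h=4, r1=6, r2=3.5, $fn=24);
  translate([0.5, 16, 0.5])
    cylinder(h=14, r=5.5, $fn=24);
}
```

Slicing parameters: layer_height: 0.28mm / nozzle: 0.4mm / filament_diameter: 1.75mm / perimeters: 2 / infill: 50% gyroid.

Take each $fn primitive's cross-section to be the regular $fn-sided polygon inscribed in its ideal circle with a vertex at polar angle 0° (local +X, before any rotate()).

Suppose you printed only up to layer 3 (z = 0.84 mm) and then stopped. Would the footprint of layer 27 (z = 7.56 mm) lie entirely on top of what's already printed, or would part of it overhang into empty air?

Compare the two slices. At z = 0.84: the cone contributes a regular 24-gon of circumradius 5.475 (interpolated between r1=6 and r2=3.5 at t=0.210) (area = (24/2)·5.475²·sin(360°/24) = 93.10 mm²); the cylinder at (0.5, 16): section is a regular 24-gon, circumradius r=5.5 (area = (24/2)·5.500²·sin(360°/24) = 93.95 mm²); Taking the union: the 2 present regions are separate (no shared area or edge), so areas and boundary lengths simply add and each stays a separate island — area = 187.05 mm². At z = 7.56: the cone is absent (z outside [0, 4]); the cylinder at (0.5, 16): section is a regular 24-gon, circumradius r=5.5 (area = (24/2)·5.500²·sin(360°/24) = 93.95 mm²); Taking the union: only the r=5.5 cylinder at (0.5, 16) is present, so the union is just that shape — area = 93.95 mm². Checking containment: the cross-section at z = 7.56 is a subset of the cross-section at z = 0.84.

entirely on top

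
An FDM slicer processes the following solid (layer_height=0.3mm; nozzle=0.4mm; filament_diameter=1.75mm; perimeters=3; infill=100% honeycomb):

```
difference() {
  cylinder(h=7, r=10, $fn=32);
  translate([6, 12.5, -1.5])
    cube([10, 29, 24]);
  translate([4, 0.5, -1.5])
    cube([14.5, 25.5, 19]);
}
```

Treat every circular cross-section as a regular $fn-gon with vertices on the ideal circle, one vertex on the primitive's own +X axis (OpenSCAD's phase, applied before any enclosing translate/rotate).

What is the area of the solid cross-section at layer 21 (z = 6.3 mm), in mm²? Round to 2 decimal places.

At z = 6.3 mm: the r=10 cylinder gives a regular 32-gon of circumradius 10 (constant along its height) (area = (32/2)·10.000²·sin(360°/32) = 312.14 mm²); the 10×29 cube at (6, 12.5) contributes its full rectangle (area 290.00 mm²); the cube at (4, 0.5) (footprint 14.5×25.5) is included at this height (area 369.75 mm²); Taking the first minus the rest: starting from the r=10 cylinder (312.14 mm²), the 10×29 cube at (6, 12.5) misses the remaining region (no effect); the 14.5×25.5 cube at (4, 0.5) partially overlaps it — only the 36.27 mm² overlap (of its 369.75 mm²) is removed, clipping the outline — area = 275.87 mm². Overall, the cross-section is a single solid region. Net area = 275.87 mm².

275.87 mm²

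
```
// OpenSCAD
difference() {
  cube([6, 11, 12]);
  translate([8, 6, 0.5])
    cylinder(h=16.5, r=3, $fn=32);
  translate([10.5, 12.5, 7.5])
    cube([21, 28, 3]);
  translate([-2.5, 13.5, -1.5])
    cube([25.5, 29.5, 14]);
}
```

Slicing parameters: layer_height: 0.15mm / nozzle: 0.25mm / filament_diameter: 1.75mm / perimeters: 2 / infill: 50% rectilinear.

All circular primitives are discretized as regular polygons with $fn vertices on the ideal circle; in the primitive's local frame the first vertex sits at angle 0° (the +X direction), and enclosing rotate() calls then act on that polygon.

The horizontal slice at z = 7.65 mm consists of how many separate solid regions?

At z = 7.65 mm: the 6×11 cube contributes its full rectangle; the cylinder at (8, 6): section is a regular 32-gon, circumradius r=3; the cube at (10.5, 12.5) is present — its section is the full 21×28 rectangle; the 25.5×29.5 cube at (-2.5, 13.5) contributes its full rectangle; Taking the first minus the rest: starting from the 6×11 cube, the r=3 cylinder at (8, 6) partially overlaps it — only the 3.05 mm² overlap (of its 28.09 mm²) is removed, clipping the outline; the 21×28 cube at (10.5, 12.5) misses the remaining region (no effect); the 25.5×29.5 cube at (-2.5, 13.5) misses the remaining region (no effect) — 1 connected region. The result has 1 disconnected region.

1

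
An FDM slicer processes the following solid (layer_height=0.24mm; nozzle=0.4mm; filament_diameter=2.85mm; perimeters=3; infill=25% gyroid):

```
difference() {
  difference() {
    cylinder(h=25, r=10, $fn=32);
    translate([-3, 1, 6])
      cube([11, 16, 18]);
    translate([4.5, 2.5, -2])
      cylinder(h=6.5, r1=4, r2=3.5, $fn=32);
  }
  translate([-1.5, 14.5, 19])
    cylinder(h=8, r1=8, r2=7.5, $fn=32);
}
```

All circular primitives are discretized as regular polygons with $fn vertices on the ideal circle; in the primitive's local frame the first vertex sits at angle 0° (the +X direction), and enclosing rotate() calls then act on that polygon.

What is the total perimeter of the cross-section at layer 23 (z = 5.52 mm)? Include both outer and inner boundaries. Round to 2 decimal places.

At z = 5.52 mm: the cylinder: section is a regular 32-gon, circumradius r=10 (perimeter = 2·32·10.000·sin(180°/32) = 62.73 mm); the cube at (-3, 1) is not intersected at this z (z outside [6, 24]); the cone at (4.5, 2.5) is absent (z outside [-2, 4.5]); After the difference (first − rest): none of the subtracted shapes is present at this height, so the r=10 cylinder is unchanged — boundary = 62.73 mm; the cone at (-1.5, 14.5) is absent (z outside [19, 27]); Subtracting the remaining from the first: none of the subtracted shapes is present at this height, so that combined region is unchanged — boundary = 62.73 mm. Overall, the cross-section is a single solid region. Total boundary length (outer) = 62.73 mm.

62.73 mm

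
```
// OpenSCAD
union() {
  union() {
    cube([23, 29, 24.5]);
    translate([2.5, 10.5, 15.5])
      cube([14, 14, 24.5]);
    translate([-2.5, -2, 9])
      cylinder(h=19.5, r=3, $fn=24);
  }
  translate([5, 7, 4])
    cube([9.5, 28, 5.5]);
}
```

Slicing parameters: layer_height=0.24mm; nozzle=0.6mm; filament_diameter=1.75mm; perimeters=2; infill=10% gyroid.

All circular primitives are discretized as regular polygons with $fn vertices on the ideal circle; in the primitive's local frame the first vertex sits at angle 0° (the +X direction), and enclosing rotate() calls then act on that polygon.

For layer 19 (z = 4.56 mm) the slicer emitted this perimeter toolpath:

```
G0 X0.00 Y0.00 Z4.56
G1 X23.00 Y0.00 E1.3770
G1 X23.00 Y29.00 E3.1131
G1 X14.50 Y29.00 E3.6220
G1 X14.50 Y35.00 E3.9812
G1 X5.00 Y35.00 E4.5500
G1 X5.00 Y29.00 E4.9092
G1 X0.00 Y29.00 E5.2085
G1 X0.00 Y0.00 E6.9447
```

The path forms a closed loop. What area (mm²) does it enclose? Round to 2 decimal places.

724.00 mm²

Apply the shoelace formula to the sequence of (X, Y) vertices; enclosed area = 724.00 mm².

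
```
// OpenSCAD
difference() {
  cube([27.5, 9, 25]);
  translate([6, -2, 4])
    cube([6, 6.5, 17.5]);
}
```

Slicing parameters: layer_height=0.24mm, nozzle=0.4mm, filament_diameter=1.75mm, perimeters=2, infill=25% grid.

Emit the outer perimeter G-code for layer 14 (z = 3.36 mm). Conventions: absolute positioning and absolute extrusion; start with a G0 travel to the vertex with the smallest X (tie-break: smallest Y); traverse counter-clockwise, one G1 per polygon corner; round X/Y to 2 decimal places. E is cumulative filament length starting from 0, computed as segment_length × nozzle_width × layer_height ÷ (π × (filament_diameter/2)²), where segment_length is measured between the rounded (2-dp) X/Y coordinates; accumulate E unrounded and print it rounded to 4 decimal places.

G0 X0.00 Y0.00 Z3.36
G1 X27.50 Y0.00 E1.0976
G1 X27.50 Y9.00 E1.4568
G1 X0.00 Y9.00 E2.5544
G1 X0.00 Y0.00 E2.9136

At z = 3.36 mm: the cube is present — its section is the full 27.5×9 rectangle; the cube at (6, -2) is not intersected at this z (z outside [4, 21.5]); After the difference (first − rest): none of the subtracted shapes is present at this height, so the 27.5×9 cube is unchanged — 1 connected region. The outline is a single polygon with 4 vertices. Extrusion per mm of travel: 0.4 × 0.24 / (π × 0.875²) = 0.039912. Accumulating E over each segment gives final E = 2.9136.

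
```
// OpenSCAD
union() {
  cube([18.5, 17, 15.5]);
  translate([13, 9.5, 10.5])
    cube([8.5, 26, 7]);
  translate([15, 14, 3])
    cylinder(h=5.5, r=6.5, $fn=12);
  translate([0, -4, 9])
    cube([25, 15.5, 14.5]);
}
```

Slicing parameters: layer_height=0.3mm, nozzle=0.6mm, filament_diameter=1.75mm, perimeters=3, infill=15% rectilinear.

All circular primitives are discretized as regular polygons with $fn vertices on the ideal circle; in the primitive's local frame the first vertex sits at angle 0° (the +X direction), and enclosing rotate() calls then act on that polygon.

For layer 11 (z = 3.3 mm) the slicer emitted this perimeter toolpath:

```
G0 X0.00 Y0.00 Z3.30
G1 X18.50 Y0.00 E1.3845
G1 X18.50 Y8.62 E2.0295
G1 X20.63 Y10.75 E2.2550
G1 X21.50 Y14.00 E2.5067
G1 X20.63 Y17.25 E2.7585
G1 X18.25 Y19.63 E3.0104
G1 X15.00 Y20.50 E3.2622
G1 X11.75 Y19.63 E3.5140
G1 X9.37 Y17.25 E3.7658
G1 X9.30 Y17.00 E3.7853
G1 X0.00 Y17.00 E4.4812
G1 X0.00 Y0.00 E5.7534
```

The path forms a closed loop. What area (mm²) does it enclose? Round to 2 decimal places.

Apply the shoelace formula to the sequence of (X, Y) vertices; enclosed area = 359.69 mm².

359.69 mm²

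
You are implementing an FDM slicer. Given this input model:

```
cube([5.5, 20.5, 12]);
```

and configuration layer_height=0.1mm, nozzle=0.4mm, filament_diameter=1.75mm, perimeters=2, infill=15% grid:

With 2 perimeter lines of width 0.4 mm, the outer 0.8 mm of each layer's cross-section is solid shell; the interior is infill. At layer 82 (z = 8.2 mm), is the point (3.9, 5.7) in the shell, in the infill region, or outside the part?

At z = 8.2 mm: the 5.5×20.5 cube contributes its full rectangle. Overall, the cross-section is a single solid region. The nearest boundary edge runs (5.50, 0.00)→(5.50, 20.50); distance from the point to it = 1.60 mm. The point is inside the cross-section and 1.60 mm from the nearest boundary — more than the 0.8 mm shell width (2 × 0.4), so it's in the infill interior.

infill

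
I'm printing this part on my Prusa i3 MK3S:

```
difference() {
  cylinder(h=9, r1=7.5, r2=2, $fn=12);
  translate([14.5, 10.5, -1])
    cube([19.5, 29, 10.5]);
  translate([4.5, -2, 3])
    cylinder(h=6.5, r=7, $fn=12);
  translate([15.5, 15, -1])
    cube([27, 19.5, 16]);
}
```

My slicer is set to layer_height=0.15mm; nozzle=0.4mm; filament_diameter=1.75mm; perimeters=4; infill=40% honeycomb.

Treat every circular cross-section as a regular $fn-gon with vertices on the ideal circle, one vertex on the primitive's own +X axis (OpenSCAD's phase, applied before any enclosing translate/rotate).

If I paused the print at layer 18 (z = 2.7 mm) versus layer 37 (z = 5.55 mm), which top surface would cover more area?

layer 18 (z = 2.7 mm)

Layer 18 (z = 2.7): the cone (r1=7.5→r2=2) has section circumradius 5.850 here — a regular 12-gon (area = (12/2)·5.850²·sin(360°/12) = 102.67 mm²); the cube at (14.5, 10.5) is present — its section is the full 19.5×29 rectangle (area 565.50 mm²); the cylinder at (4.5, -2) does not reach this height (z outside [3, 9.5]); the cube at (15.5, 15) (footprint 27×19.5) is included at this height (area 526.50 mm²); After the difference (first − rest): starting from the cone (102.67 mm²), the 19.5×29 cube at (14.5, 10.5) misses the remaining region (no effect); the 27×19.5 cube at (15.5, 15) misses the remaining region (no effect) — area = 102.67 mm². So its area = 102.67 mm². Layer 37 (z = 5.55): the cone (r1=7.5→r2=2) has section circumradius 4.108 here — a regular 12-gon (area = (12/2)·4.108²·sin(360°/12) = 50.64 mm²); the cube at (14.5, 10.5) is present — its section is the full 19.5×29 rectangle (area 565.50 mm²); the cylinder at (4.5, -2): section is a regular 12-gon, circumradius r=7 (area = (12/2)·7.000²·sin(360°/12) = 147.00 mm²); the 27×19.5 cube at (15.5, 15) contributes its full rectangle (area 526.50 mm²); After the difference (first − rest): starting from the cone (50.64 mm²), the 19.5×29 cube at (14.5, 10.5) misses the remaining region (no effect); the r=7 cylinder at (4.5, -2) partially overlaps it — only the 37.35 mm² overlap (of its 147.00 mm²) is removed, clipping the outline; the 27×19.5 cube at (15.5, 15) misses the remaining region (no effect) — area = 13.29 mm². So its area = 13.29 mm². Layer 18 is larger (102.67 vs 13.29 mm²).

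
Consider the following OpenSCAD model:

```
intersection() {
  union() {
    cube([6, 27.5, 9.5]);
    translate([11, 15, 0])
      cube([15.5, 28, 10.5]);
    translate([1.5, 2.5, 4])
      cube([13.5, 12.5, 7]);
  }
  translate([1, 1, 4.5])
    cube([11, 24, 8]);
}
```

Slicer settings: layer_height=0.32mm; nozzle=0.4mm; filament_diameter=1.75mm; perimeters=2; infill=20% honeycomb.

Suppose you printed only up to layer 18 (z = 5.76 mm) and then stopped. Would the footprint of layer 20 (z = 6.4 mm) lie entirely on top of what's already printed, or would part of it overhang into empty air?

entirely on top

Compare the two slices. At z = 5.76: the cube is present — its section is the full 6×27.5 rectangle (area 165.00 mm²); the cube at (11, 15) (footprint 15.5×28) is included at this height (area 434.00 mm²); the cube at (1.5, 2.5) (footprint 13.5×12.5) is included at this height (area 168.75 mm²); Taking the union: the regions partially overlap — summed areas 767.75 mm² minus the doubly-counted overlap 56.25 mm² gives 711.50 mm² — area = 711.50 mm²; the 11×24 cube at (1, 1) contributes its full rectangle (area 264.00 mm²); After intersecting: the 11×24 cube at (1, 1) partially overlaps the result so far; clipping to the common part keeps 205.00 mm² — area = 205.00 mm². At z = 6.4: the cube is present — its section is the full 6×27.5 rectangle (area 165.00 mm²); the cube at (11, 15) (footprint 15.5×28) is included at this height (area 434.00 mm²); the cube at (1.5, 2.5) is present — its section is the full 13.5×12.5 rectangle (area 168.75 mm²); Combining (union): the regions partially overlap — summed areas 767.75 mm² minus the doubly-counted overlap 56.25 mm² gives 711.50 mm² — area = 711.50 mm²; the cube at (1, 1) (footprint 11×24) is included at this height (area 264.00 mm²); Taking the intersection: the 11×24 cube at (1, 1) partially overlaps that combined region; clipping to the common part keeps 205.00 mm² — area = 205.00 mm². Checking containment: the cross-section at z = 6.4 is a subset of the cross-section at z = 5.76.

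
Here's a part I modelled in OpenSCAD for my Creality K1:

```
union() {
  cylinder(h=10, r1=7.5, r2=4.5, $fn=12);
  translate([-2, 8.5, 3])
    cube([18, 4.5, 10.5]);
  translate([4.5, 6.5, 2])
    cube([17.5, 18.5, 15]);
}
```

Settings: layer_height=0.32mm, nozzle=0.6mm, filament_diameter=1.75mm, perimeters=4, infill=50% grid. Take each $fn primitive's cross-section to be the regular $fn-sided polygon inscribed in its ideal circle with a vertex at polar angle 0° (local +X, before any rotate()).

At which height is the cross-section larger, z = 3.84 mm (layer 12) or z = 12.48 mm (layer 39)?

layer 12 (z = 3.84 mm)

Layer 12 (z = 3.84): the cone (r1=7.5→r2=4.5) has section circumradius 6.348 here — a regular 12-gon (area = (12/2)·6.348²·sin(360°/12) = 120.89 mm²); the cube at (-2, 8.5) (footprint 18×4.5) is included at this height (area 81.00 mm²); the cube at (4.5, 6.5) (footprint 17.5×18.5) is included at this height (area 323.75 mm²); Merging all regions: the regions partially overlap — summed areas 525.64 mm² minus the doubly-counted overlap 51.75 mm² gives 473.89 mm² — area = 473.89 mm². So its area = 473.89 mm². Layer 39 (z = 12.48): the cone is absent (z outside [0, 10]); the cube at (-2, 8.5) is present — its section is the full 18×4.5 rectangle (area 81.00 mm²); the cube at (4.5, 6.5) (footprint 17.5×18.5) is included at this height (area 323.75 mm²); Taking the union: the regions partially overlap — summed areas 404.75 mm² minus the doubly-counted overlap 51.75 mm² gives 353.00 mm² — area = 353.00 mm². So its area = 353.00 mm². Layer 12 is larger (473.89 vs 353.00 mm²).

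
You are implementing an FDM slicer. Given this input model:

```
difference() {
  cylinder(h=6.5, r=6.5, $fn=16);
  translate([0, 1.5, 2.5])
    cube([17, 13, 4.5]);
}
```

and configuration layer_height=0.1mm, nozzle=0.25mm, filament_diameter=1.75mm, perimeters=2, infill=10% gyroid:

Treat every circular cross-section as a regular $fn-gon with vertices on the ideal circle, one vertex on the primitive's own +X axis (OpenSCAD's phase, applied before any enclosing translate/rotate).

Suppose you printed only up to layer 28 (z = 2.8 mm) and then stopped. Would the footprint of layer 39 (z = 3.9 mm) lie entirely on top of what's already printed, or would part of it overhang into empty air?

Compare the two slices. At z = 2.8: the r=6.5 cylinder contributes a regular 16-gon of circumradius 6.5 (area = (16/2)·6.500²·sin(360°/16) = 129.35 mm²); the cube at (0, 1.5) (footprint 17×13) is included at this height (area 221.00 mm²); After the difference (first − rest): starting from the r=6.5 cylinder (129.35 mm²), the 17×13 cube at (0, 1.5) partially overlaps it — only the 22.81 mm² overlap (of its 221.00 mm²) is removed, clipping the outline — area = 106.54 mm². At z = 3.9: the cylinder: section is a regular 16-gon, circumradius r=6.5 (area = (16/2)·6.500²·sin(360°/16) = 129.35 mm²); the 17×13 cube at (0, 1.5) contributes its full rectangle (area 221.00 mm²); After the difference (first − rest): starting from the r=6.5 cylinder (129.35 mm²), the 17×13 cube at (0, 1.5) partially overlaps it — only the 22.81 mm² overlap (of its 221.00 mm²) is removed, clipping the outline — area = 106.54 mm². Checking containment: the cross-section at z = 3.9 is a subset of the cross-section at z = 2.8.

entirely on top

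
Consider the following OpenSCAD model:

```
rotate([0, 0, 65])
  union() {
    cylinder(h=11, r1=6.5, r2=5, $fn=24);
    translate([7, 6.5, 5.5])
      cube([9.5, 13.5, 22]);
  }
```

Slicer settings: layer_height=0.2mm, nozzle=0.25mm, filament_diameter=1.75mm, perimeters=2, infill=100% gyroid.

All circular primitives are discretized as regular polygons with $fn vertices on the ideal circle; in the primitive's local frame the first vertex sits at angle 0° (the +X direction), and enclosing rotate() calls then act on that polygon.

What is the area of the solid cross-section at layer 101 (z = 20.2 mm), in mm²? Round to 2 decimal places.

128.25 mm²

At z = 20.2 mm: the cone does not reach this height (z outside [0, 11]); the cube at (7, 6.5) (footprint 9.5×13.5) is included at this height (area 128.25 mm²); Combining (union): only the 9.5×13.5 cube at (7, 6.5) is present, so the union is just that shape — area = 128.25 mm²; (whole slice rotated 65° about Z — lengths, areas and connectivity unchanged). Overall, the cross-section is a single solid region. Net area = 128.25 mm².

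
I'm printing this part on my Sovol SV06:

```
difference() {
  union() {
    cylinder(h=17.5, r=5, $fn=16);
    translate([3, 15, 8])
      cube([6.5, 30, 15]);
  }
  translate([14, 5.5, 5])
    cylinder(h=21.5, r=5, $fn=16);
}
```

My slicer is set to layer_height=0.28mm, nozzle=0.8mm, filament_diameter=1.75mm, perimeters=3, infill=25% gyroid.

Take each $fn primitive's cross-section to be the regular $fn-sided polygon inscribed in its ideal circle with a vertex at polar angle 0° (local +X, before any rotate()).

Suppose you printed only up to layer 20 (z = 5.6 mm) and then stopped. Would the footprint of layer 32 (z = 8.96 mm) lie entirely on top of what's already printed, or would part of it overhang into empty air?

Compare the two slices. At z = 5.6: the r=5 cylinder contributes a regular 16-gon of circumradius 5 (area = (16/2)·5.000²·sin(360°/16) = 76.54 mm²); the cube at (3, 15) does not reach this height (z outside [8, 23]); Merging all regions: only the r=5 cylinder is present, so the union is just that shape — area = 76.54 mm²; the cylinder at (14, 5.5): section is a regular 16-gon, circumradius r=5 (area = (16/2)·5.000²·sin(360°/16) = 76.54 mm²); Taking the first minus the rest: starting from that combined region (76.54 mm²), the r=5 cylinder at (14, 5.5) misses the remaining region (no effect) — area = 76.54 mm². At z = 8.96: the r=5 cylinder contributes a regular 16-gon of circumradius 5 (area = (16/2)·5.000²·sin(360°/16) = 76.54 mm²); the cube at (3, 15) is present — its section is the full 6.5×30 rectangle (area 195.00 mm²); Taking the union: the 2 present regions are separate (no shared area or edge), so areas and boundary lengths simply add and each stays a separate island — area = 271.54 mm²; the r=5 cylinder at (14, 5.5) contributes a regular 16-gon of circumradius 5 (area = (16/2)·5.000²·sin(360°/16) = 76.54 mm²); After the difference (first − rest): starting from the result so far (271.54 mm²), the r=5 cylinder at (14, 5.5) misses the remaining region (no effect) — area = 271.54 mm². Checking containment: at z = 8.96 the cross-section extends beyond the z = 5.6 cross-section by about 195.00 mm².

part overhangs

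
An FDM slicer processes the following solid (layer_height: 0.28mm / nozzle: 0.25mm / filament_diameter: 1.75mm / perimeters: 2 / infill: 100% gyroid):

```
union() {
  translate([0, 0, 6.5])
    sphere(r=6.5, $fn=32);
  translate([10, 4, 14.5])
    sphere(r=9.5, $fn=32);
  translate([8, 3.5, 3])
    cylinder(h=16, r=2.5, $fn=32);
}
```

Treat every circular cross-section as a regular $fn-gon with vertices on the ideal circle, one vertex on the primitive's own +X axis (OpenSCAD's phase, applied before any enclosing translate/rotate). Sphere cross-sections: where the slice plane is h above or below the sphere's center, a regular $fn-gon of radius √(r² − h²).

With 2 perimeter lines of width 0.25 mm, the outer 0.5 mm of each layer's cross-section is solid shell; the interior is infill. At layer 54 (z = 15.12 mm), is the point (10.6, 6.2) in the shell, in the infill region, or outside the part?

At z = 15.12 mm: the sphere is absent (|z−center|=8.620 > r=6.5); the r=9.5 sphere at (10, 4) contributes a regular 32-gon of circumradius √(9.5²−0.62²) = 9.480; the r=2.5 cylinder at (8, 3.5) gives a regular 32-gon of circumradius 2.5 (constant along its height); Combining (union): the r=2.5 cylinder at (8, 3.5) lies entirely inside the r=9.5 sphere at (10, 4), so the union is just the r=9.5 sphere at (10, 4) — 1 connected region. Overall, the cross-section is a single solid region. The nearest boundary edge runs (11.85, 13.30)→(13.63, 12.76); distance from the point to it = 7.15 mm. The point is inside the cross-section and 7.15 mm from the nearest boundary — more than the 0.5 mm shell width (2 × 0.25), so it's in the infill interior.

infill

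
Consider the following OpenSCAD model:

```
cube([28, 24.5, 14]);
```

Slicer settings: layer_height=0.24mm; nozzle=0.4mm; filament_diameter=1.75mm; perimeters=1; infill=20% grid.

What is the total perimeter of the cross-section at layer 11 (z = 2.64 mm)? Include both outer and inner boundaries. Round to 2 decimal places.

At z = 2.64 mm: the 28×24.5 cube contributes its full rectangle (perimeter 105.00 mm). Overall, the cross-section is a single solid region. Total boundary length (outer) = 105.00 mm.

105.00 mm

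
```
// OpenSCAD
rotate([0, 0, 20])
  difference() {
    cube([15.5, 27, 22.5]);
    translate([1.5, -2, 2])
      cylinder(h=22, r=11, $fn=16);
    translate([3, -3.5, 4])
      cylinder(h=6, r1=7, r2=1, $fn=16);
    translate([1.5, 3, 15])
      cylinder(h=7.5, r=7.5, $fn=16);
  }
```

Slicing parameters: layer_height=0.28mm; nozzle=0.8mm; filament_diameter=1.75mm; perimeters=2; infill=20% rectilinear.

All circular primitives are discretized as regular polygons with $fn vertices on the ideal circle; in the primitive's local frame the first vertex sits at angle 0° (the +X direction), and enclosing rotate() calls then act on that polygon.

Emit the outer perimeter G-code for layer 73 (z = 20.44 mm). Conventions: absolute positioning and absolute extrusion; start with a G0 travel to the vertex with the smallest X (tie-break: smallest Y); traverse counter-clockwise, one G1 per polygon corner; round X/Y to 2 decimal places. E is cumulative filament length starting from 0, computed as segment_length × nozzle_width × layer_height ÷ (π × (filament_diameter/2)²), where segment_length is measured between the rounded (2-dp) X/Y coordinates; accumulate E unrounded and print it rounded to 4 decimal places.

G0 X-9.23 Y25.37 Z20.44
G1 X-3.49 Y9.59 E1.5638
G1 X-2.18 Y10.38 E1.7062
G1 X0.71 Y10.82 E1.9785
G1 X3.55 Y10.13 E2.2507
G1 X5.08 Y9.01 E2.4272
G1 X6.74 Y8.60 E2.5865
G1 X10.20 Y6.07 E2.9857
G1 X11.37 Y4.14 E3.1958
G1 X14.57 Y5.30 E3.5128
G1 X5.33 Y30.67 E6.0273
G1 X-9.23 Y25.37 E7.4703

At z = 20.44 mm: the cube (footprint 15.5×27) is included at this height; the cylinder at (1.5, -2): section is a regular 16-gon, circumradius r=11; the cone at (3, -3.5) does not reach this height (z outside [4, 10]); the r=7.5 cylinder at (1.5, 3) contributes a regular 16-gon of circumradius 7.5; After the difference (first − rest): starting from the 15.5×27 cube, the r=11 cylinder at (1.5, -2) partially overlaps it — only the 84.28 mm² overlap (of its 370.44 mm²) is removed, clipping the outline; the r=7.5 cylinder at (1.5, 3) partially overlaps it — only the 9.55 mm² overlap (of its 172.21 mm²) is removed, clipping the outline — 1 connected region; (whole slice rotated 20° about Z — lengths, areas and connectivity unchanged). The outline is a single polygon with 11 vertices. Extrusion per mm of travel: 0.8 × 0.28 / (π × 0.875²) = 0.093128. Accumulating E over each segment gives final E = 7.4703.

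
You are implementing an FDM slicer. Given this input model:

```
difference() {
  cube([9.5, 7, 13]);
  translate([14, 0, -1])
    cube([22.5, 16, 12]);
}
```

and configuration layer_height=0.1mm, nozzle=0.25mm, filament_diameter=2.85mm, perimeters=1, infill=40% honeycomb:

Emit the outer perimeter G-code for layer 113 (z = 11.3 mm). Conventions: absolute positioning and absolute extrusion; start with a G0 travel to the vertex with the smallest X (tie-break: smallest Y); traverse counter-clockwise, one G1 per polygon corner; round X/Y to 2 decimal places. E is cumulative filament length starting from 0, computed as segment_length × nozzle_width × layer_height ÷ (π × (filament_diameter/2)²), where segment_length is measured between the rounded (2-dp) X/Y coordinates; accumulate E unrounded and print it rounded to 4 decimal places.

At z = 11.3 mm: the cube is present — its section is the full 9.5×7 rectangle; the cube at (14, 0) is not intersected at this z (z outside [-1, 11]); After the difference (first − rest): none of the subtracted shapes is present at this height, so the 9.5×7 cube is unchanged — 1 connected region. The outline is a single polygon with 4 vertices. Extrusion per mm of travel: 0.25 × 0.1 / (π × 1.425²) = 0.003919. Accumulating E over each segment gives final E = 0.1293.

G0 X0.00 Y0.00 Z11.30
G1 X9.50 Y0.00 E0.0372
G1 X9.50 Y7.00 E0.0647
G1 X0.00 Y7.00 E0.1019
G1 X0.00 Y0.00 E0.1293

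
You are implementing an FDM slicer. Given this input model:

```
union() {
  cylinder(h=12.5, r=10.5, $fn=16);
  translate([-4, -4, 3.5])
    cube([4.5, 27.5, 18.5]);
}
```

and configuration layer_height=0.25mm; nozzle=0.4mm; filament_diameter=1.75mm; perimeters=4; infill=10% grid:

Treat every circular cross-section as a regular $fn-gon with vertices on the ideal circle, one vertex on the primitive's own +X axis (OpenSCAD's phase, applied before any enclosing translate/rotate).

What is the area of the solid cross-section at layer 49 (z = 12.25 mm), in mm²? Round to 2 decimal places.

At z = 12.25 mm: the r=10.5 cylinder gives a regular 16-gon of circumradius 10.5 (constant along its height) (area = (16/2)·10.500²·sin(360°/16) = 337.53 mm²); the 4.5×27.5 cube at (-4, -4) contributes its full rectangle (area 123.75 mm²); Combining (union): the regions partially overlap — summed areas 461.28 mm² minus the doubly-counted overlap 63.63 mm² gives 397.64 mm² — area = 397.64 mm². Overall, the cross-section is a single solid region. Net area = 397.64 mm².

397.64 mm²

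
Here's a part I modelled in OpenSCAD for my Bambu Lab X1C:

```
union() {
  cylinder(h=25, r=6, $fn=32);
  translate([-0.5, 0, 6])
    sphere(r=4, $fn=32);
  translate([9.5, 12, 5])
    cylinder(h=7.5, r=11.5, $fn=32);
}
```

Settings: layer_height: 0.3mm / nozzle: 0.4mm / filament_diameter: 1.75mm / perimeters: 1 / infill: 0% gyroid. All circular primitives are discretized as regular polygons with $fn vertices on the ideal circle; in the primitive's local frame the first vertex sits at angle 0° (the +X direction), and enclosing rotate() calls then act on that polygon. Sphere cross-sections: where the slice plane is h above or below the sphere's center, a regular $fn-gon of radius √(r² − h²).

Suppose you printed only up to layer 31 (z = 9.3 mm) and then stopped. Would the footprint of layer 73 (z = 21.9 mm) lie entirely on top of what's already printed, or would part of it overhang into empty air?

Compare the two slices. At z = 9.3: the cylinder: section is a regular 32-gon, circumradius r=6 (area = (32/2)·6.000²·sin(360°/32) = 112.37 mm²); the r=4 sphere at (-0.5, 0) contributes a regular 32-gon of circumradius √(4²−3.3²) = 2.261 (area = (32/2)·2.261²·sin(360°/32) = 15.95 mm²); the r=11.5 cylinder at (9.5, 12) contributes a regular 32-gon of circumradius 11.5 (area = (32/2)·11.500²·sin(360°/32) = 412.81 mm²); Merging all regions: the regions partially overlap — summed areas 541.13 mm² minus the doubly-counted overlap 27.33 mm² gives 513.80 mm² — area = 513.80 mm². At z = 21.9: the r=6 cylinder gives a regular 32-gon of circumradius 6 (constant along its height) (area = (32/2)·6.000²·sin(360°/32) = 112.37 mm²); the sphere at (-0.5, 0) does not reach this height (|z−center|=15.900 > r=4); the cylinder at (9.5, 12) is absent (z outside [5, 12.5]); Taking the union: only the r=6 cylinder is present, so the union is just that shape — area = 112.37 mm². Checking containment: the cross-section at z = 21.9 is a subset of the cross-section at z = 9.3.

entirely on top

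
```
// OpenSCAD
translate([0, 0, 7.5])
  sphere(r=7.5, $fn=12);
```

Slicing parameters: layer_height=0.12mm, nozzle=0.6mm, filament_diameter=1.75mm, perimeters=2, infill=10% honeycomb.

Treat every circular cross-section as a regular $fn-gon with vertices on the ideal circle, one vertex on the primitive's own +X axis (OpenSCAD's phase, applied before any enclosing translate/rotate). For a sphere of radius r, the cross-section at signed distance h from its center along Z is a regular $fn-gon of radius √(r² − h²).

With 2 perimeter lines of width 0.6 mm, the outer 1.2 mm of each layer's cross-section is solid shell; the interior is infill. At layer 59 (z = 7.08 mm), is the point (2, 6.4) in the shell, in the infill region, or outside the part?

At z = 7.08 mm: the r=7.5 sphere contributes a regular 12-gon of circumradius √(7.5²−0.42²) = 7.488. Overall, the cross-section is a single solid region. The nearest boundary edge runs (3.74, 6.48)→(0.00, 7.49); distance from the point to it = 0.53 mm. The point is inside the cross-section, 0.53 mm from the nearest boundary — within the 1.2 mm shell band (2 × 0.6).

shell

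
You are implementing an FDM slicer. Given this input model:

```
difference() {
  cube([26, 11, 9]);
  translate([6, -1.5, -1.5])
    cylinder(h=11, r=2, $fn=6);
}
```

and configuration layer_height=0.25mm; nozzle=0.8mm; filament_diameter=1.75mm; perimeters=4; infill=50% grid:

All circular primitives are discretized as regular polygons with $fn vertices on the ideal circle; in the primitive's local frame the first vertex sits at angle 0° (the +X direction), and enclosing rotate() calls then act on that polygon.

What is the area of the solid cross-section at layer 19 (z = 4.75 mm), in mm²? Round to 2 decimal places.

285.50 mm²

At z = 4.75 mm: the cube (footprint 26×11) is included at this height (area 286.00 mm²); the r=2 cylinder at (6, -1.5) gives a regular 6-gon of circumradius 2 (constant along its height) (area = (6/2)·2.000²·sin(360°/6) = 10.39 mm²); Subtracting the remaining from the first: starting from the 26×11 cube (286.00 mm²), the r=2 cylinder at (6, -1.5) partially overlaps it — only the 0.50 mm² overlap (of its 10.39 mm²) is removed, clipping the outline — area = 285.50 mm². Overall, the cross-section is a single solid region. Net area = 285.50 mm².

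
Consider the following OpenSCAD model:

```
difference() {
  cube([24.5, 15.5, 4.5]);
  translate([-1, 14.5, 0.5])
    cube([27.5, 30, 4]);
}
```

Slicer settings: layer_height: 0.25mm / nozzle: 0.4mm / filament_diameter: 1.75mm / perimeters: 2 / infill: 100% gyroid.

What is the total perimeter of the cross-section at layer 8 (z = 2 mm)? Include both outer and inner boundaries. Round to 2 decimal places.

At z = 2 mm: the cube is present — its section is the full 24.5×15.5 rectangle (perimeter 80.00 mm); the cube at (-1, 14.5) (footprint 27.5×30) is included at this height (perimeter 115.00 mm); After the difference (first − rest): starting from the 24.5×15.5 cube, the 27.5×30 cube at (-1, 14.5) partially overlaps it — only the 24.50 mm² overlap (of its 825.00 mm²) is removed, clipping the outline — boundary = 78.00 mm. Overall, the cross-section is a single solid region. Total boundary length (outer) = 78.00 mm.

78.00 mm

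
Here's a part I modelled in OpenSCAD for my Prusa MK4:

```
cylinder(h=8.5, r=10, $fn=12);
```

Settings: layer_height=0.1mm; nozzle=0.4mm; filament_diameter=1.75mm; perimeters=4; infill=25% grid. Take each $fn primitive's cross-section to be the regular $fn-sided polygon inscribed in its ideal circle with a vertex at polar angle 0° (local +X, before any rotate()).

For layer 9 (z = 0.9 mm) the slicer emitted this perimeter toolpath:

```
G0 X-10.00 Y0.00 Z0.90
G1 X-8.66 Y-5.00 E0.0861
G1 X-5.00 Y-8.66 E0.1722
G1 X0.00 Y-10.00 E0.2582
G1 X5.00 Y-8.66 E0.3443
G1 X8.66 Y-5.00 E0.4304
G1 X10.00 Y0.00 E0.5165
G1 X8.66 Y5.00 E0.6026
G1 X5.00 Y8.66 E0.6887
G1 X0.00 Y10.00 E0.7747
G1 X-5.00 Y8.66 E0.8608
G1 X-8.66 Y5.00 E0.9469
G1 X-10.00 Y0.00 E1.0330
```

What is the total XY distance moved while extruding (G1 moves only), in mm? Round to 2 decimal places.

Sum the Euclidean lengths of each G1 segment: total = 62.12 mm.

62.12 mm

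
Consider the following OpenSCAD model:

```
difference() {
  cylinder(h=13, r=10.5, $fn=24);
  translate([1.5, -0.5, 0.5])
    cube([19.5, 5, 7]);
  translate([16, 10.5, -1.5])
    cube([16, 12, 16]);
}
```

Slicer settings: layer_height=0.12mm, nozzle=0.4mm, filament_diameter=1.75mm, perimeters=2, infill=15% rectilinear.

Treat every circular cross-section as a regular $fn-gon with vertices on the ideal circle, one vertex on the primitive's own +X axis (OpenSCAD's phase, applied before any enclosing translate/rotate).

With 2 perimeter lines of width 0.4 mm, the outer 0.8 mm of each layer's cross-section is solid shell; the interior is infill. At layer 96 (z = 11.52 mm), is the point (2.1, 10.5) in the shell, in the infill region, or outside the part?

At z = 11.52 mm: the r=10.5 cylinder gives a regular 24-gon of circumradius 10.5 (constant along its height); the cube at (1.5, -0.5) does not reach this height (z outside [0.5, 7.5]); the cube at (16, 10.5) (footprint 16×12) is included at this height; Taking the first minus the rest: starting from the r=10.5 cylinder, the 16×12 cube at (16, 10.5) misses the remaining region (no effect) — 1 connected region. Overall, the cross-section is a single solid region. The nearest boundary edge runs (0.00, 10.50)→(2.72, 10.14); distance from the point to it = 0.27 mm. The point is not inside any of the regions above, so it lies outside the cross-section (0.27 mm from the nearest boundary).

outside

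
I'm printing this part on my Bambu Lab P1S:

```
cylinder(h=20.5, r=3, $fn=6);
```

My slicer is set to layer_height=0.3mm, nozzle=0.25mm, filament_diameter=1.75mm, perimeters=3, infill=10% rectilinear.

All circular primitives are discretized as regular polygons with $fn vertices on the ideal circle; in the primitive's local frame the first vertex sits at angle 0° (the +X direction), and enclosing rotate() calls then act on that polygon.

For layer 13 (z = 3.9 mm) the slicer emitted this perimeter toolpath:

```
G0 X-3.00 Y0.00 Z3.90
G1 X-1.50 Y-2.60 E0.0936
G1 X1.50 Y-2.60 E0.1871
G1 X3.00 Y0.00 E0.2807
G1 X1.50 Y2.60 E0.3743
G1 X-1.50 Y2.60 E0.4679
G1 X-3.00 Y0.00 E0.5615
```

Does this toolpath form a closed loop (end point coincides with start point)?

yes

Start point (G0): (-3.00, 0.00). End point (last G1): the path returns to the start — closed.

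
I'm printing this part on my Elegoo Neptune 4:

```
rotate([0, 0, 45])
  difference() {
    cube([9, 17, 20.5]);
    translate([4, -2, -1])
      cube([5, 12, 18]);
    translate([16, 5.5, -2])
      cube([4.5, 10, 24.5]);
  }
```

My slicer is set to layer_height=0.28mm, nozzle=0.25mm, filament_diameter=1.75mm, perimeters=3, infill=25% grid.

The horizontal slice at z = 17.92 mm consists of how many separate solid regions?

1

At z = 17.92 mm: the 9×17 cube contributes its full rectangle; the cube at (4, -2) is absent (z outside [-1, 17]); the 4.5×10 cube at (16, 5.5) contributes its full rectangle; Taking the first minus the rest: starting from the 9×17 cube, the 4.5×10 cube at (16, 5.5) misses the remaining region (no effect) — 1 connected region; (rotated 45° about Z; rotation is an isometry so areas/perimeters/island counts are preserved). The result has 1 disconnected region.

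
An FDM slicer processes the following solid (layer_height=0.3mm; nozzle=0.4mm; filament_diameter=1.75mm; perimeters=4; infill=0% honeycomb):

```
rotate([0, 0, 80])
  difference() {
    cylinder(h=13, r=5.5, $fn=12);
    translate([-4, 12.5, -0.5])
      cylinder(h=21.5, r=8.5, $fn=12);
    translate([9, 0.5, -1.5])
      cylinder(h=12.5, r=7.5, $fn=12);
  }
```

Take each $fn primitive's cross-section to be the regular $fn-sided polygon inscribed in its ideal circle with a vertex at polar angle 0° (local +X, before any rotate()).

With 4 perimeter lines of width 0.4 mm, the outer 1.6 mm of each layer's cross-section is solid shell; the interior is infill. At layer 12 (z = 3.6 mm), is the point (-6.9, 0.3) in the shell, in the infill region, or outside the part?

At z = 3.6 mm: the r=5.5 cylinder contributes a regular 12-gon of circumradius 5.5; the r=8.5 cylinder at (-4, 12.5) contributes a regular 12-gon of circumradius 8.5; the r=7.5 cylinder at (9, 0.5) contributes a regular 12-gon of circumradius 7.5; Taking the first minus the rest: starting from the r=5.5 cylinder, the r=8.5 cylinder at (-4, 12.5) partially overlaps it — only the 1.43 mm² overlap (of its 216.75 mm²) is removed, clipping the outline; the r=7.5 cylinder at (9, 0.5) partially overlaps it — only the 22.40 mm² overlap (of its 168.75 mm²) is removed, clipping the outline — 1 connected region; (rotated 80° about Z; rotation is an isometry so areas/perimeters/island counts are preserved). Overall, the cross-section is a single solid region. Undo the 80° rotation: the query point maps to (-0.903, 6.847) in the un-rotated model frame. The nearest boundary edge runs (-3.33, 4.18)→(0.25, 5.14); distance from the point to it = 1.95 mm. The point is not inside any of the regions above, so it lies outside the cross-section (1.95 mm from the nearest boundary).

outside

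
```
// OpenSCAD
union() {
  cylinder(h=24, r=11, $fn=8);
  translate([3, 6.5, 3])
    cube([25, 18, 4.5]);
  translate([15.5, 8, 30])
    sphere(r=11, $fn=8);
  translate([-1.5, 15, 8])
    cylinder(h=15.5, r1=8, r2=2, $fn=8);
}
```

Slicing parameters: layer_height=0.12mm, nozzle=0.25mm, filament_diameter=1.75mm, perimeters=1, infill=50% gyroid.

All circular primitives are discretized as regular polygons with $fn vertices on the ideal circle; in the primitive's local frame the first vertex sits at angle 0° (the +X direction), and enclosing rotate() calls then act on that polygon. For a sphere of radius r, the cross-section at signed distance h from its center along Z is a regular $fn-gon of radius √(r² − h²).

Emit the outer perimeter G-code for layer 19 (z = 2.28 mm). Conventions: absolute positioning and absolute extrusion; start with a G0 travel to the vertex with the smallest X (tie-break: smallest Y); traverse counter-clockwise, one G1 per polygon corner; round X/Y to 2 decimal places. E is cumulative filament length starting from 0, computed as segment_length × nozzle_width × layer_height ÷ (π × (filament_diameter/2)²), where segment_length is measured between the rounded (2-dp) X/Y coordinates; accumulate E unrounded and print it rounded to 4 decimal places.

G0 X-11.00 Y0.00 Z2.28
G1 X-7.78 Y-7.78 E0.1050
G1 X0.00 Y-11.00 E0.2100
G1 X7.78 Y-7.78 E0.3151
G1 X11.00 Y0.00 E0.4201
G1 X7.78 Y7.78 E0.5251
G1 X0.00 Y11.00 E0.6301
G1 X-7.78 Y7.78 E0.7351
G1 X-11.00 Y0.00 E0.8402

At z = 2.28 mm: the cylinder: section is a regular 8-gon, circumradius r=11; the cube at (3, 6.5) is absent (z outside [3, 7.5]); the sphere at (15.5, 8) is absent (|z−center|=27.720 > r=11); the cone at (-1.5, 15) does not reach this height (z outside [8, 23.5]); Combining (union): only the r=11 cylinder is present, so the union is just that shape — 1 connected region. The outline is a single polygon with 8 vertices. Extrusion per mm of travel: 0.25 × 0.12 / (π × 0.875²) = 0.012473. Accumulating E over each segment gives final E = 0.8402.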